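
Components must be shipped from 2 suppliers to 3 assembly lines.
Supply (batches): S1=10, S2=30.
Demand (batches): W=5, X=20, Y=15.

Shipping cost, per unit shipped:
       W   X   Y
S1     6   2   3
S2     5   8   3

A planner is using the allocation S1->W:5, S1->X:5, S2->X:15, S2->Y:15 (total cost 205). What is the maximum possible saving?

35

Current plan cost = 5·6 + 5·2 + 15·8 + 15·3 = 205.
Optimal plan:
  S1 to X: 10 × 2 = 20
  S2 to W: 5 × 5 = 25
  S2 to X: 10 × 8 = 80
  S2 to Y: 15 × 3 = 45
Optimal cost = 170.
Saving = 205 − 170 = 35.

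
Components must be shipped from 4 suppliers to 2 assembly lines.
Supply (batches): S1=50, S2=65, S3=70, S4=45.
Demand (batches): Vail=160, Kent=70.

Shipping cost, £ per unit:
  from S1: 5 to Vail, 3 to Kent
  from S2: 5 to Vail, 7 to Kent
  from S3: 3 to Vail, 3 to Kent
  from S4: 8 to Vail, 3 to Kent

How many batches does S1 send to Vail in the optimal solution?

Optimal shipments:
  S1->Vail: 25 × £5 = £125
  S1->Kent: 25 × £3 = £75
  S2->Vail: 65 × £5 = £325
  S3->Vail: 70 × £3 = £210
  S4->Kent: 45 × £3 = £135
Total cost = £870.
So S1→Vail carries 25 batches.

25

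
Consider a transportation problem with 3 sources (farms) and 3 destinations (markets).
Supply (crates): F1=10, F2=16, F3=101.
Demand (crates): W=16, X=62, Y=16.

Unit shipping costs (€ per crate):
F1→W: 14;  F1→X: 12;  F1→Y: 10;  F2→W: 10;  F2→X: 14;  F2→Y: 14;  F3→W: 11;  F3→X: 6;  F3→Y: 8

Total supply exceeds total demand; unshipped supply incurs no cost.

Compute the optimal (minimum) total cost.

A cheapest plan:
  F2->W: 16 × €10 = €160
  F3->X: 62 × €6 = €372
  F3->Y: 16 × €8 = €128
Total = 160 + 372 + 128 = €660.
(Supply check: F1 ships 0; F2 ships 16; F3 ships 78.)

660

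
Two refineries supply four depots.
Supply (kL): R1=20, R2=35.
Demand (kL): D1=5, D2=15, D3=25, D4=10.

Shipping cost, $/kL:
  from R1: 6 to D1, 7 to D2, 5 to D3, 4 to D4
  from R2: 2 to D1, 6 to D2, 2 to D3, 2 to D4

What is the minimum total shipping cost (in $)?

195

Optimal allocation:
  R1 to D2: 15 × $7 = $105
  R1 to D4: 5 × $4 = $20
  R2 to D1: 5 × $2 = $10
  R2 to D3: 25 × $2 = $50
  R2 to D4: 5 × $2 = $10
Total = 105 + 20 + 10 + 50 + 10 = $195.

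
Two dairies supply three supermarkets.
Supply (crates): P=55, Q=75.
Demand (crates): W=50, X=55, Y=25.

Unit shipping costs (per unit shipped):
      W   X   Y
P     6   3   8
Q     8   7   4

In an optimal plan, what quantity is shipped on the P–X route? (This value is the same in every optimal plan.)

55

Optimal shipments:
  P to X: 55 × 3 = 165
  Q to W: 50 × 8 = 400
  Q to Y: 25 × 4 = 100
Total cost = 665.
So P→X carries 55 crates.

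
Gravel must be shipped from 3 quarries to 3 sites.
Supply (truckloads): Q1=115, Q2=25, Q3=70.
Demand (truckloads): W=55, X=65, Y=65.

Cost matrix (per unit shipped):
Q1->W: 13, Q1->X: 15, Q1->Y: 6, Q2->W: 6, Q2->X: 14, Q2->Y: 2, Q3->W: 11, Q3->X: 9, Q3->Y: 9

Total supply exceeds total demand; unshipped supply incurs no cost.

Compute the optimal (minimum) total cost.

A cheapest plan:
  Q1→W: 25 × 13 = 325
  Q1→Y: 65 × 6 = 390
  Q2→W: 25 × 6 = 150
  Q3→W: 5 × 11 = 55
  Q3→X: 65 × 9 = 585
Total = 325 + 390 + 150 + 55 + 585 = 1505.
(Supply check: Q1 ships 90; Q2 ships 25; Q3 ships 70.)

1505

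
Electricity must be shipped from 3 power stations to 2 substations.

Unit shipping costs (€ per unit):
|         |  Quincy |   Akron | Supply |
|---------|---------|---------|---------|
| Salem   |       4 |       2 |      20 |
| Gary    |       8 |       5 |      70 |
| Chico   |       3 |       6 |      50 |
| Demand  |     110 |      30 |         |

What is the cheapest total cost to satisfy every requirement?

An optimal shipping plan:
  Salem→Quincy: 20 × €4 = €80
  Gary→Quincy: 40 × €8 = €320
  Gary→Akron: 30 × €5 = €150
  Chico→Quincy: 50 × €3 = €150
Total = 80 + 320 + 150 + 150 = €700.

700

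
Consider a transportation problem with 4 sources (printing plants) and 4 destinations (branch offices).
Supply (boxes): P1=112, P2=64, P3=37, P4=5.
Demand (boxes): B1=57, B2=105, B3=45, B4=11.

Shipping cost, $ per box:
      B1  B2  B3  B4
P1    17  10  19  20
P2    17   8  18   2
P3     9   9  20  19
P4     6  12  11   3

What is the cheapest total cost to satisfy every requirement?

Optimal allocation:
  P1 to B1: 15 × $17 = $255
  P1 to B2: 52 × $10 = $520
  P1 to B3: 45 × $19 = $855
  P2 to B2: 53 × $8 = $424
  P2 to B4: 11 × $2 = $22
  P3 to B1: 37 × $9 = $333
  P4 to B1: 5 × $6 = $30
Total = 255 + 520 + 855 + 424 + 22 + 333 + 30 = $2439.
(Supply check: P1 ships 112; P2 ships 64; P3 ships 37; P4 ships 5.)

2439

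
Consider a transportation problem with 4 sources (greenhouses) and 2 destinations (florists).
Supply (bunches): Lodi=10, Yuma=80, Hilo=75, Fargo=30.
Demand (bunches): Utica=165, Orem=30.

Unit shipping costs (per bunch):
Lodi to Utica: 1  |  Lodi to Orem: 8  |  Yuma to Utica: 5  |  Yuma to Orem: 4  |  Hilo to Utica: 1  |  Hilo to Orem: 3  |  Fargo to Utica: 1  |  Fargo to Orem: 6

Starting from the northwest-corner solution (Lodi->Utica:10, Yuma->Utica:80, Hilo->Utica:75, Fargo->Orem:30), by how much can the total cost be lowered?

180

Current plan cost = 10·1 + 80·5 + 75·1 + 30·6 = 665.
Optimal plan:
  Lodi to Utica: 10 × 1 = 10
  Yuma to Utica: 50 × 5 = 250
  Yuma to Orem: 30 × 4 = 120
  Hilo to Utica: 75 × 1 = 75
  Fargo to Utica: 30 × 1 = 30
Optimal cost = 485.
Saving = 665 − 485 = 180.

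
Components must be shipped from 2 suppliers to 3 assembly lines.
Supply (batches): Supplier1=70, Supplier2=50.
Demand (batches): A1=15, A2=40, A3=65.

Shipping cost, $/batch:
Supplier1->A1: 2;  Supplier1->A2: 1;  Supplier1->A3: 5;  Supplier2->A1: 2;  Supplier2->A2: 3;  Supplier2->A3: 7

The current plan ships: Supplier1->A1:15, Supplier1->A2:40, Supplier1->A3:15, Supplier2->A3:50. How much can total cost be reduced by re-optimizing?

Current plan cost = 15·2 + 40·1 + 15·5 + 50·7 = $495.
Optimal plan:
  Supplier1→A2: 40 batches
  Supplier1→A3: 30 batches
  Supplier2→A1: 15 batches
  Supplier2→A3: 35 batches
Optimal cost = $465.
Saving = 495 − 465 = $30.

30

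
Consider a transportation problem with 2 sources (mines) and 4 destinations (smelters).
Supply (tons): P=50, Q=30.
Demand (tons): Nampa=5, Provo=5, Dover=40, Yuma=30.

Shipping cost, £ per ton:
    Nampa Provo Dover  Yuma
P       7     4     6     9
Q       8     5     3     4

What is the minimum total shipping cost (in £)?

Optimal allocation:
  P to Nampa: 5 tons
  P to Provo: 5 tons
  P to Dover: 40 tons
  Q to Yuma: 30 tons
Total cost = £415.
(Supply check: P ships 50; Q ships 30.)

415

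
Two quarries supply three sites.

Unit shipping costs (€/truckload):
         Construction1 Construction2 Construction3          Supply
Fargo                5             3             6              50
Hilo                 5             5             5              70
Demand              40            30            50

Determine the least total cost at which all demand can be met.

One minimum-cost allocation:
  Fargo->Construction1: 20 × €5 = €100
  Fargo->Construction2: 30 × €3 = €90
  Hilo->Construction1: 20 × €5 = €100
  Hilo->Construction3: 50 × €5 = €250
Total = 100 + 90 + 100 + 250 = €540.

540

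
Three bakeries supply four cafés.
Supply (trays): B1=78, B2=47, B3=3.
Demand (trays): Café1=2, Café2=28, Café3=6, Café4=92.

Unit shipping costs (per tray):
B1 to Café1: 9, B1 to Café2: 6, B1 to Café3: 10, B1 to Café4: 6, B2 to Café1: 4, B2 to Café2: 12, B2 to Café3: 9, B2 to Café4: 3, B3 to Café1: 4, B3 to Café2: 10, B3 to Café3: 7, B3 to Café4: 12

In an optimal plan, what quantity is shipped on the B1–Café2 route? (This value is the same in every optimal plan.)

Solving gives:
  B1 to Café2: 28 trays
  B1 to Café3: 3 trays
  B1 to Café4: 47 trays
  B2 to Café1: 2 trays
  B2 to Café4: 45 trays
  B3 to Café3: 3 trays
Total cost = 644.
So B1→Café2 carries 28 trays.

28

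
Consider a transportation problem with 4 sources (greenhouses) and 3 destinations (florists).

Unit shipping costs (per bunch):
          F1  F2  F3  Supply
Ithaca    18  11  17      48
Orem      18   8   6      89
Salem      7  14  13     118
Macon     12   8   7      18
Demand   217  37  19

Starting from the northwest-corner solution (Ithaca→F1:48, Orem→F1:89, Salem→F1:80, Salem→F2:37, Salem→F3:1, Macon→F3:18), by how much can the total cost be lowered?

773

Current plan cost = 48·18 + 89·18 + 80·7 + 37·14 + 1·13 + 18·7 = 3683.
Optimal plan:
  Ithaca to F1: 48 × 18 = 864
  Orem to F1: 33 × 18 = 594
  Orem to F2: 37 × 8 = 296
  Orem to F3: 19 × 6 = 114
  Salem to F1: 118 × 7 = 826
  Macon to F1: 18 × 12 = 216
Optimal cost = 2910.
Saving = 3683 − 2910 = 773.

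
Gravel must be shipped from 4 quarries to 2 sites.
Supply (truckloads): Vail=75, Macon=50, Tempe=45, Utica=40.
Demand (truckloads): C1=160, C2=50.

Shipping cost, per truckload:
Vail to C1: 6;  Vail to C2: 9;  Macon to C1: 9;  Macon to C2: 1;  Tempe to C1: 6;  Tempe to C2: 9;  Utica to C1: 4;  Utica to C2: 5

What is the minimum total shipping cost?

930

One minimum-cost allocation:
  Vail->C1: 75 truckloads
  Macon->C2: 50 truckloads
  Tempe->C1: 45 truckloads
  Utica->C1: 40 truckloads
Total cost = 930.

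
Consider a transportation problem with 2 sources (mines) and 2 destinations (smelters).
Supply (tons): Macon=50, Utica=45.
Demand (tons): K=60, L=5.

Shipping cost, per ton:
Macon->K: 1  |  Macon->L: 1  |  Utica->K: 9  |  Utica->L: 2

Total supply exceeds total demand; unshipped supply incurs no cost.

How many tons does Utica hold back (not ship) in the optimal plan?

An optimal plan:
  Macon→K: 50 × 1 = 50
  Utica→K: 10 × 9 = 90
  Utica→L: 5 × 2 = 10
Total cost = 150.
Utica ships 15 of its 45, leaving 30.

30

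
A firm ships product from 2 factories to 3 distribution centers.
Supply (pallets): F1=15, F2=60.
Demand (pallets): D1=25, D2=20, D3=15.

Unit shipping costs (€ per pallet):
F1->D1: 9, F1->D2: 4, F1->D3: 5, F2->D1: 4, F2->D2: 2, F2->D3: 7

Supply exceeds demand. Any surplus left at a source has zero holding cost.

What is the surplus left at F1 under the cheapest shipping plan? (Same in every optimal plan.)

0

Minimum-cost shipments:
  F1→D3: 15 × €5 = €75
  F2→D1: 25 × €4 = €100
  F2→D2: 20 × €2 = €40
Total cost = €215.
F1 ships 15 of its 15, leaving 0.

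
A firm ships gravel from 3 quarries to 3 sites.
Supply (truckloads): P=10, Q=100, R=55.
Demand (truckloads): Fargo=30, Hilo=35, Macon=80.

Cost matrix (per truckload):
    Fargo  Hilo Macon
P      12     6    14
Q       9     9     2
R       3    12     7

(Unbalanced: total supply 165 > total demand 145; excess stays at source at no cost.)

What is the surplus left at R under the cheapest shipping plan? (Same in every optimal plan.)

Minimum-cost shipments:
  P to Hilo: 10 × 6 = 60
  Q to Hilo: 20 × 9 = 180
  Q to Macon: 80 × 2 = 160
  R to Fargo: 30 × 3 = 90
  R to Hilo: 5 × 12 = 60
Total cost = 550.
R ships 35 of its 55, leaving 20.

20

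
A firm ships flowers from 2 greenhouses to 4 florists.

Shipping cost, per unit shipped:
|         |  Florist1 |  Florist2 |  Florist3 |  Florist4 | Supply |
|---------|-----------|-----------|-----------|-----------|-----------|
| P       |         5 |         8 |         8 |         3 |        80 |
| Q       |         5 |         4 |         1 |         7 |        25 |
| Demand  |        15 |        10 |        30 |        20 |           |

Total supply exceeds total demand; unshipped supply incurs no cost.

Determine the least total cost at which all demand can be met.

280

A cheapest plan:
  P to Florist1: 15 × 5 = 75
  P to Florist2: 10 × 8 = 80
  P to Florist3: 5 × 8 = 40
  P to Florist4: 20 × 3 = 60
  Q to Florist3: 25 × 1 = 25
Total = 75 + 80 + 40 + 60 + 25 = 280.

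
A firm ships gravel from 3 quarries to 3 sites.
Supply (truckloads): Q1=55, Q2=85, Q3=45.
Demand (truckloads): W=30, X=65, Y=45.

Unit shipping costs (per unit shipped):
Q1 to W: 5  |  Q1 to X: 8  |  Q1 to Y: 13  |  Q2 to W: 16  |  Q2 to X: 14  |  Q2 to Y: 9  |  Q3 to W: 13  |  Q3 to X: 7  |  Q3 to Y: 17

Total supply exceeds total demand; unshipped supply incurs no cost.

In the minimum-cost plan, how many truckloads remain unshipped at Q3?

Minimum-cost shipments:
  Q1 to W: 30 × 5 = 150
  Q1 to X: 20 × 8 = 160
  Q2 to Y: 45 × 9 = 405
  Q3 to X: 45 × 7 = 315
Total cost = 1030.
Q3 ships 45 of its 45, leaving 0.

0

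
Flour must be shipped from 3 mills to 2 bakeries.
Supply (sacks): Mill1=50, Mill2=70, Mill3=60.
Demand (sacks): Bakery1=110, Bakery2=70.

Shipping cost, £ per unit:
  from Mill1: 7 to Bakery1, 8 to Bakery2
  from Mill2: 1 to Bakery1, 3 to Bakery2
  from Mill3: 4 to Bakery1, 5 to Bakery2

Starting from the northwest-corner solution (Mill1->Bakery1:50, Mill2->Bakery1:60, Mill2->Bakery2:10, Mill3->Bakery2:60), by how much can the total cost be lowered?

Current plan cost = 50·7 + 60·1 + 10·3 + 60·5 = £740.
Optimal plan:
  Mill1->Bakery1: 40 × £7 = £280
  Mill1->Bakery2: 10 × £8 = £80
  Mill2->Bakery1: 70 × £1 = £70
  Mill3->Bakery2: 60 × £5 = £300
Optimal cost = £730.
Saving = 740 − 730 = £10.

10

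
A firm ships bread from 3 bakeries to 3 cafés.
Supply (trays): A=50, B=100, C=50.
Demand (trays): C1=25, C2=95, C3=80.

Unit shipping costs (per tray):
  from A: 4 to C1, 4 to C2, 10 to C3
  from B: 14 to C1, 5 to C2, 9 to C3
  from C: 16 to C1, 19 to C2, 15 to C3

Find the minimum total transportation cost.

Optimal allocation:
  A to C1: 25 × 4 = 100
  A to C2: 25 × 4 = 100
  B to C2: 70 × 5 = 350
  B to C3: 30 × 9 = 270
  C to C3: 50 × 15 = 750
Total = 100 + 100 + 350 + 270 + 750 = 1570.
(Supply check: A ships 50; B ships 100; C ships 50.)

1570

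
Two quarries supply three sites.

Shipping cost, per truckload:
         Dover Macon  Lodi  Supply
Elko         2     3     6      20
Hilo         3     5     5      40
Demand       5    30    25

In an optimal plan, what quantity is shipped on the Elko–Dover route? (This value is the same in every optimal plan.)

0

Optimal shipments:
  Elko→Macon: 20 × 3 = 60
  Hilo→Dover: 5 × 3 = 15
  Hilo→Macon: 10 × 5 = 50
  Hilo→Lodi: 25 × 5 = 125
Total cost = 250.
The route Elko→Dover is not used.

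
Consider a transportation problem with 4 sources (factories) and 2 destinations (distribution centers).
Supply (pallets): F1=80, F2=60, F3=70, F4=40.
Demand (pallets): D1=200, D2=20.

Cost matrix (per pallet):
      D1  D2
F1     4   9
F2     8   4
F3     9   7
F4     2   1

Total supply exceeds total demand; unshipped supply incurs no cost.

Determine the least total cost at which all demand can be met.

One minimum-cost allocation:
  F1 to D1: 80 × 4 = 320
  F2 to D1: 40 × 8 = 320
  F2 to D2: 20 × 4 = 80
  F3 to D1: 40 × 9 = 360
  F4 to D1: 40 × 2 = 80
Total = 320 + 320 + 80 + 360 + 80 = 1160.

1160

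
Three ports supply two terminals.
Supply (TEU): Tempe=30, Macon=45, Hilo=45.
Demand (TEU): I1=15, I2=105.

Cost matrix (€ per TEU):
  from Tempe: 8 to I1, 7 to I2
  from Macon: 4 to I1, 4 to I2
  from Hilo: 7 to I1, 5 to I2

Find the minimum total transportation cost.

615

An optimal shipping plan:
  Tempe->I2: 30 × €7 = €210
  Macon->I1: 15 × €4 = €60
  Macon->I2: 30 × €4 = €120
  Hilo->I2: 45 × €5 = €225
Total = 210 + 60 + 120 + 225 = €615.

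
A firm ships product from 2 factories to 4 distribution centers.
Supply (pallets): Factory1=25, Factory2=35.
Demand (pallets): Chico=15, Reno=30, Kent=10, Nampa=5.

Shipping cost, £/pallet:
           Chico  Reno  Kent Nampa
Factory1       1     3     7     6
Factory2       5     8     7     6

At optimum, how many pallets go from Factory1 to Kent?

The minimum-cost plan:
  Factory1 to Reno: 25 × £3 = £75
  Factory2 to Chico: 15 × £5 = £75
  Factory2 to Reno: 5 × £8 = £40
  Factory2 to Kent: 10 × £7 = £70
  Factory2 to Nampa: 5 × £6 = £30
Total cost = £290.
The route Factory1→Kent is not used.

0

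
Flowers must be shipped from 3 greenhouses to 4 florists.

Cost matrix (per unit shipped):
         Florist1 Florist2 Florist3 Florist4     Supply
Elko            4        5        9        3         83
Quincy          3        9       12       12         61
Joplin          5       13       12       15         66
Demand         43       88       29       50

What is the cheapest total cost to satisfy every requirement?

1361

Optimal allocation:
  Elko->Florist2: 33 × 5 = 165
  Elko->Florist4: 50 × 3 = 150
  Quincy->Florist1: 6 × 3 = 18
  Quincy->Florist2: 55 × 9 = 495
  Joplin->Florist1: 37 × 5 = 185
  Joplin->Florist3: 29 × 12 = 348
Total = 165 + 150 + 18 + 495 + 185 + 348 = 1361.
(Supply check: Elko ships 83; Quincy ships 61; Joplin ships 66.)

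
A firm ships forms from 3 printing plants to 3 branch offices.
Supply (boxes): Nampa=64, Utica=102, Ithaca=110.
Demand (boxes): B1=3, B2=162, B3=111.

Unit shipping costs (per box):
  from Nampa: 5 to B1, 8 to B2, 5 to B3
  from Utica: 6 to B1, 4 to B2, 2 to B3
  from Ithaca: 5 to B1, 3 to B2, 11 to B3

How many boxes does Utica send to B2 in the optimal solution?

52

The minimum-cost plan:
  Nampa to B1: 3 boxes
  Nampa to B3: 61 boxes
  Utica to B2: 52 boxes
  Utica to B3: 50 boxes
  Ithaca to B2: 110 boxes
Total cost = 958.
So Utica→B2 carries 52 boxes.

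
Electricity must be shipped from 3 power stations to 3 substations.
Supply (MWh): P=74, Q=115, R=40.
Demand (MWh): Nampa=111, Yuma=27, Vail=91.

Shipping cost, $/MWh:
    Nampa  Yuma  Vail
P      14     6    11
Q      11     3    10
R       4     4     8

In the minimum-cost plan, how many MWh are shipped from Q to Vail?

Solving gives:
  P→Vail: 74 × $11 = $814
  Q→Nampa: 71 × $11 = $781
  Q→Yuma: 27 × $3 = $81
  Q→Vail: 17 × $10 = $170
  R→Nampa: 40 × $4 = $160
Total cost = $2006.
So Q→Vail carries 17 MWh.

17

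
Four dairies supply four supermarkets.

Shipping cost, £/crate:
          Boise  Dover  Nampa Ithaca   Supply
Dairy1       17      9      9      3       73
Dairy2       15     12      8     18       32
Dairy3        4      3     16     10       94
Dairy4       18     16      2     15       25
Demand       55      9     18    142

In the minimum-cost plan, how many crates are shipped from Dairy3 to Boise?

Optimal shipments:
  Dairy1->Ithaca: 73 crates
  Dairy2->Ithaca: 32 crates
  Dairy3->Boise: 55 crates
  Dairy3->Dover: 9 crates
  Dairy3->Ithaca: 30 crates
  Dairy4->Nampa: 18 crates
  Dairy4->Ithaca: 7 crates
Total cost = £1483.
So Dairy3→Boise carries 55 crates.

55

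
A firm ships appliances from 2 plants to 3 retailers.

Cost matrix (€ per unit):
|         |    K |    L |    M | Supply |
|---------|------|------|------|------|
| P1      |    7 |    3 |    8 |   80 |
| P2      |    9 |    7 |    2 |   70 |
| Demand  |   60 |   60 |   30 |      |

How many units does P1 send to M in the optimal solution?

0

The minimum-cost plan:
  P1–K: 20 units
  P1–L: 60 units
  P2–K: 40 units
  P2–M: 30 units
Total cost = €740.
The route P1→M is not used.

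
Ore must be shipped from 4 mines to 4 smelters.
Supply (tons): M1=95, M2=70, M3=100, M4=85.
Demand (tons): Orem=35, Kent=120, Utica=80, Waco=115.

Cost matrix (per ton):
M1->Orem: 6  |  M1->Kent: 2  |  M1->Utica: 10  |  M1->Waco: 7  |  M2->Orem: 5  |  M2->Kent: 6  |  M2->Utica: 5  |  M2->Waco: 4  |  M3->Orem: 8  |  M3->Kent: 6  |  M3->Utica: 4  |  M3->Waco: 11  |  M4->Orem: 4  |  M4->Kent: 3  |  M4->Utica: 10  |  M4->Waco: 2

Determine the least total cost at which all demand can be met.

1120

One minimum-cost allocation:
  M1->Kent: 95 × 2 = 190
  M2->Orem: 35 × 5 = 175
  M2->Waco: 35 × 4 = 140
  M3->Kent: 20 × 6 = 120
  M3->Utica: 80 × 4 = 320
  M4->Kent: 5 × 3 = 15
  M4->Waco: 80 × 2 = 160
Total = 190 + 175 + 140 + 120 + 320 + 15 + 160 = 1120.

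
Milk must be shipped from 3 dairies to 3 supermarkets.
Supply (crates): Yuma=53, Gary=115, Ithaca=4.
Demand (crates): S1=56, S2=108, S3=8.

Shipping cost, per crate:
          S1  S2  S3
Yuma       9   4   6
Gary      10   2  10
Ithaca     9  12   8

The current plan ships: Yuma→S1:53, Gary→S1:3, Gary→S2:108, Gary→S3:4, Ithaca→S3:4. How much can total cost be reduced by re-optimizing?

Current plan cost = 53·9 + 3·10 + 108·2 + 4·10 + 4·8 = 795.
Optimal plan:
  Yuma->S1: 45 × 9 = 405
  Yuma->S3: 8 × 6 = 48
  Gary->S1: 7 × 10 = 70
  Gary->S2: 108 × 2 = 216
  Ithaca->S1: 4 × 9 = 36
Optimal cost = 775.
Saving = 795 − 775 = 20.

20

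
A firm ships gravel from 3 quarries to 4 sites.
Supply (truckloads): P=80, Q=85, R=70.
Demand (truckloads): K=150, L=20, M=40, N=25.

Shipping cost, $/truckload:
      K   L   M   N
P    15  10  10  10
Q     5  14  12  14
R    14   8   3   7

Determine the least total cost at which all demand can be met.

An optimal shipping plan:
  P->K: 65 × $15 = $975
  P->L: 15 × $10 = $150
  Q->K: 85 × $5 = $425
  R->L: 5 × $8 = $40
  R->M: 40 × $3 = $120
  R->N: 25 × $7 = $175
Total = 975 + 150 + 425 + 40 + 120 + 175 = $1885.

1885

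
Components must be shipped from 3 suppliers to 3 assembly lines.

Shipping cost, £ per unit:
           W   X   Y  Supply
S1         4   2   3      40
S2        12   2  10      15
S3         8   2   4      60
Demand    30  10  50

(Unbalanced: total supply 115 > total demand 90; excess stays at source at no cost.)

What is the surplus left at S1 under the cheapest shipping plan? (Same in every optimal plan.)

Minimum-cost shipments:
  S1 to W: 30 × £4 = £120
  S1 to Y: 10 × £3 = £30
  S2 to X: 10 × £2 = £20
  S3 to Y: 40 × £4 = £160
Total cost = £330.
S1 ships 40 of its 40, leaving 0.

0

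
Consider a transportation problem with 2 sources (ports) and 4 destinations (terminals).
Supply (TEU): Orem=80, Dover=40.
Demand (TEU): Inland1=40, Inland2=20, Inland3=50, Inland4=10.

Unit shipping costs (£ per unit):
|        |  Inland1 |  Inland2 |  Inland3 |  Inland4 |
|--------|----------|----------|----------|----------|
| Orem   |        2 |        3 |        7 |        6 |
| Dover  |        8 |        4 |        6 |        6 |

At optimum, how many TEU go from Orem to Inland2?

20

Solving gives:
  Orem→Inland1: 40 × £2 = £80
  Orem→Inland2: 20 × £3 = £60
  Orem→Inland3: 10 × £7 = £70
  Orem→Inland4: 10 × £6 = £60
  Dover→Inland3: 40 × £6 = £240
Total cost = £510.
So Orem→Inland2 carries 20 TEU.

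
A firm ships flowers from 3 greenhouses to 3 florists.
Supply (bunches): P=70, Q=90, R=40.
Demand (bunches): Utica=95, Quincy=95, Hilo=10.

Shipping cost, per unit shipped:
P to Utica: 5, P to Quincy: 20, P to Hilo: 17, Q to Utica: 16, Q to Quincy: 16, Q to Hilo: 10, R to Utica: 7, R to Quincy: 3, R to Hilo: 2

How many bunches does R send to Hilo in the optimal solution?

Optimal shipments:
  P to Utica: 70 bunches
  Q to Utica: 25 bunches
  Q to Quincy: 55 bunches
  Q to Hilo: 10 bunches
  R to Quincy: 40 bunches
Total cost = 1850.
The route R→Hilo is not used.

0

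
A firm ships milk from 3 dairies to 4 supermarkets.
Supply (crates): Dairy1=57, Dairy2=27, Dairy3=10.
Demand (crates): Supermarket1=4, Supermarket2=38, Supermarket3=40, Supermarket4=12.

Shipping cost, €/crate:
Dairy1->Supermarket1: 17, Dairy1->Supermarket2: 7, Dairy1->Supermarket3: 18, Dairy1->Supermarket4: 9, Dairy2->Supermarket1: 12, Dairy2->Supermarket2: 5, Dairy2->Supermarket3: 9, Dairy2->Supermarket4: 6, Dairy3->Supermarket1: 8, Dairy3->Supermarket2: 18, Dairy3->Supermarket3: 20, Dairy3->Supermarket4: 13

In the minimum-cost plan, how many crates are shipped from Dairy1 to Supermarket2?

38

The minimum-cost plan:
  Dairy1–Supermarket2: 38 × €7 = €266
  Dairy1–Supermarket3: 7 × €18 = €126
  Dairy1–Supermarket4: 12 × €9 = €108
  Dairy2–Supermarket3: 27 × €9 = €243
  Dairy3–Supermarket1: 4 × €8 = €32
  Dairy3–Supermarket3: 6 × €20 = €120
Total cost = €895.
So Dairy1→Supermarket2 carries 38 crates.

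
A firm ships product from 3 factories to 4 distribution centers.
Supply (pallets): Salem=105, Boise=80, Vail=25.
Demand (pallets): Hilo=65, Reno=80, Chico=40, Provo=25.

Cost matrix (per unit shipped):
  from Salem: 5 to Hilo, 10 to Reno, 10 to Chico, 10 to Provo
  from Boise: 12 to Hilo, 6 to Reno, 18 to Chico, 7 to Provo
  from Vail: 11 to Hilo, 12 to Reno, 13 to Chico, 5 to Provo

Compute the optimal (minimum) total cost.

1330

A cheapest plan:
  Salem to Hilo: 65 × 5 = 325
  Salem to Chico: 40 × 10 = 400
  Boise to Reno: 80 × 6 = 480
  Vail to Provo: 25 × 5 = 125
Total = 325 + 400 + 480 + 125 = 1330.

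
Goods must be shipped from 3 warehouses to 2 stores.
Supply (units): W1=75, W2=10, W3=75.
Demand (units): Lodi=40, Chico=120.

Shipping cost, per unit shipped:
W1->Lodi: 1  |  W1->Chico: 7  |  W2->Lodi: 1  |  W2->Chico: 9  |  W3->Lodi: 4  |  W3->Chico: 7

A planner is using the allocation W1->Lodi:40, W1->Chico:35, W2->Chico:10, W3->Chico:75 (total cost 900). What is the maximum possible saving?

20

Current plan cost = 40·1 + 35·7 + 10·9 + 75·7 = 900.
Optimal plan:
  W1→Lodi: 30 × 1 = 30
  W1→Chico: 45 × 7 = 315
  W2→Lodi: 10 × 1 = 10
  W3→Chico: 75 × 7 = 525
Optimal cost = 880.
Saving = 900 − 880 = 20.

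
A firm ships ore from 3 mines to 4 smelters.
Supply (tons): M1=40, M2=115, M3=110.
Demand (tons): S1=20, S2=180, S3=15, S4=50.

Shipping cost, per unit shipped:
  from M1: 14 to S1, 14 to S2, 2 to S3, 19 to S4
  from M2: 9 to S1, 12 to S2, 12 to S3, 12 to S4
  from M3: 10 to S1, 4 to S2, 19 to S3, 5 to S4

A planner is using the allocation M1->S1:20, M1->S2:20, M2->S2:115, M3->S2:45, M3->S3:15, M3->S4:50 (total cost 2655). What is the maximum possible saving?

Current plan cost = 20·14 + 20·14 + 115·12 + 45·4 + 15·19 + 50·5 = 2655.
Optimal plan:
  M1→S2: 25 × 14 = 350
  M1→S3: 15 × 2 = 30
  M2→S1: 20 × 9 = 180
  M2→S2: 45 × 12 = 540
  M2→S4: 50 × 12 = 600
  M3→S2: 110 × 4 = 440
Optimal cost = 2140.
Saving = 2655 − 2140 = 515.

515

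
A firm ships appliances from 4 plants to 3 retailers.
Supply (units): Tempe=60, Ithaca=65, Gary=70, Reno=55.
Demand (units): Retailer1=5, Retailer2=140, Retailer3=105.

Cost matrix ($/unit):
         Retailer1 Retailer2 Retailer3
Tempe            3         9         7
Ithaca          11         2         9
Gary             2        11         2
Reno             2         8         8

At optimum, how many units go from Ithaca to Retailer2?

Solving gives:
  Tempe to Retailer2: 25 × $9 = $225
  Tempe to Retailer3: 35 × $7 = $245
  Ithaca to Retailer2: 65 × $2 = $130
  Gary to Retailer3: 70 × $2 = $140
  Reno to Retailer1: 5 × $2 = $10
  Reno to Retailer2: 50 × $8 = $400
Total cost = $1150.
So Ithaca→Retailer2 carries 65 units.

65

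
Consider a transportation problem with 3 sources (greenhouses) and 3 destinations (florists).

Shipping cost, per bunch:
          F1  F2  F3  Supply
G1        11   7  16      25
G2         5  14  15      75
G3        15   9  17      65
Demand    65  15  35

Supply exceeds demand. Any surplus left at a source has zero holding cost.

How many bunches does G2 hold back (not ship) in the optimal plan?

0

Minimum-cost shipments:
  G1->F2: 15 × 7 = 105
  G1->F3: 10 × 16 = 160
  G2->F1: 65 × 5 = 325
  G2->F3: 10 × 15 = 150
  G3->F3: 15 × 17 = 255
Total cost = 995.
G2 ships 75 of its 75, leaving 0.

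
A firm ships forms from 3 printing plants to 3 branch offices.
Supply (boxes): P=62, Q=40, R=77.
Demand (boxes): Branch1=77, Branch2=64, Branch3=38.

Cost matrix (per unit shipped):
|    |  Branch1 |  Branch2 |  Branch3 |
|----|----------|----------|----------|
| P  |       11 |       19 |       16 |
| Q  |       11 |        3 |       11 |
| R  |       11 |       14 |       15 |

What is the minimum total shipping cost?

1873

One minimum-cost allocation:
  P->Branch1: 62 × 11 = 682
  Q->Branch2: 40 × 3 = 120
  R->Branch1: 15 × 11 = 165
  R->Branch2: 24 × 14 = 336
  R->Branch3: 38 × 15 = 570
Total = 682 + 120 + 165 + 336 + 570 = 1873.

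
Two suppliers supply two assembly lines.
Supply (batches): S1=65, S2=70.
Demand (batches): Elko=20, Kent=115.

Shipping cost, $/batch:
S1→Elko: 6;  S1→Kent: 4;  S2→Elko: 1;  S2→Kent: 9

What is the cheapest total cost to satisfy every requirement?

One minimum-cost allocation:
  S1 to Kent: 65 × $4 = $260
  S2 to Elko: 20 × $1 = $20
  S2 to Kent: 50 × $9 = $450
Total = 260 + 20 + 450 = $730.

730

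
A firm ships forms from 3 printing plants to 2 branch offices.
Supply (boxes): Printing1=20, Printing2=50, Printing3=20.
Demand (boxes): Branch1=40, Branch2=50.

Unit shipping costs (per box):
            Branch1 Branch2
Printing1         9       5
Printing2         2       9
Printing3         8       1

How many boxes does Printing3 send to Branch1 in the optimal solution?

The minimum-cost plan:
  Printing1→Branch2: 20 boxes
  Printing2→Branch1: 40 boxes
  Printing2→Branch2: 10 boxes
  Printing3→Branch2: 20 boxes
Total cost = 290.
The route Printing3→Branch1 is not used.

0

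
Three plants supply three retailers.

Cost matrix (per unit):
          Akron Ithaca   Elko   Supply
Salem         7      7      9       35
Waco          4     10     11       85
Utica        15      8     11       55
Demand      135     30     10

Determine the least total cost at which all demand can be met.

Optimal allocation:
  Salem→Akron: 35 × 7 = 245
  Waco→Akron: 85 × 4 = 340
  Utica→Akron: 15 × 15 = 225
  Utica→Ithaca: 30 × 8 = 240
  Utica→Elko: 10 × 11 = 110
Total = 245 + 340 + 225 + 240 + 110 = 1160.

1160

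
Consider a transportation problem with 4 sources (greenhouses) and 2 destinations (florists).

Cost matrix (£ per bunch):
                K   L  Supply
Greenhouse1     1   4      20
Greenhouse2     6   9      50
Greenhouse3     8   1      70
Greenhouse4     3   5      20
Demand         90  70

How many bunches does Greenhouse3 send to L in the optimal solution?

70

The minimum-cost plan:
  Greenhouse1→K: 20 × £1 = £20
  Greenhouse2→K: 50 × £6 = £300
  Greenhouse3→L: 70 × £1 = £70
  Greenhouse4→K: 20 × £3 = £60
Total cost = £450.
So Greenhouse3→L carries 70 bunches.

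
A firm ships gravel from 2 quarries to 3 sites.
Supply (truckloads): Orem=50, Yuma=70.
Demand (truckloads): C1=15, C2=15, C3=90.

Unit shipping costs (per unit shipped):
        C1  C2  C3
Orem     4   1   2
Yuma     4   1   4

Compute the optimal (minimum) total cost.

335

An optimal shipping plan:
  Orem–C3: 50 × 2 = 100
  Yuma–C1: 15 × 4 = 60
  Yuma–C2: 15 × 1 = 15
  Yuma–C3: 40 × 4 = 160
Total = 100 + 60 + 15 + 160 = 335.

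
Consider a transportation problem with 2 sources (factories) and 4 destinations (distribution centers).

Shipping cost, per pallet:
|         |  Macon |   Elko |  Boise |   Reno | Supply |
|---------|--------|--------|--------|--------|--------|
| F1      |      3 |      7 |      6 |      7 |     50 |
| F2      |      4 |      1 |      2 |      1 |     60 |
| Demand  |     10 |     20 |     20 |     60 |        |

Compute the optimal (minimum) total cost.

350

Optimal allocation:
  F1–Macon: 10 × 3 = 30
  F1–Elko: 20 × 7 = 140
  F1–Boise: 20 × 6 = 120
  F2–Reno: 60 × 1 = 60
Total = 30 + 140 + 120 + 60 = 350.
(Supply check: F1 ships 50; F2 ships 60.)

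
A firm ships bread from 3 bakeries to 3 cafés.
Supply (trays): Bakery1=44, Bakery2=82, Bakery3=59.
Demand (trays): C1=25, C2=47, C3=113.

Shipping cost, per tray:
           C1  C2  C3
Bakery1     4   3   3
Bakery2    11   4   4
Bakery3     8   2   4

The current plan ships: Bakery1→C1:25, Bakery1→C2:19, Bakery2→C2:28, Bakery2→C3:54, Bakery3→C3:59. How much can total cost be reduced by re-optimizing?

94

Current plan cost = 25·4 + 19·3 + 28·4 + 54·4 + 59·4 = 721.
Optimal plan:
  Bakery1->C1: 25 × 4 = 100
  Bakery1->C3: 19 × 3 = 57
  Bakery2->C3: 82 × 4 = 328
  Bakery3->C2: 47 × 2 = 94
  Bakery3->C3: 12 × 4 = 48
Optimal cost = 627.
Saving = 721 − 627 = 94.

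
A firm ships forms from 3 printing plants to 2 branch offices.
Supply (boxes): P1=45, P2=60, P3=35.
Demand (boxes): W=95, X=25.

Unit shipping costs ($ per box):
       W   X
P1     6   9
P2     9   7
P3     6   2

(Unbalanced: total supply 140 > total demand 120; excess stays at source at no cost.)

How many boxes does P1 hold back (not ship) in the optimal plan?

Minimum-cost shipments:
  P1->W: 45 × $6 = $270
  P2->W: 40 × $9 = $360
  P3->W: 10 × $6 = $60
  P3->X: 25 × $2 = $50
Total cost = $740.
P1 ships 45 of its 45, leaving 0.

0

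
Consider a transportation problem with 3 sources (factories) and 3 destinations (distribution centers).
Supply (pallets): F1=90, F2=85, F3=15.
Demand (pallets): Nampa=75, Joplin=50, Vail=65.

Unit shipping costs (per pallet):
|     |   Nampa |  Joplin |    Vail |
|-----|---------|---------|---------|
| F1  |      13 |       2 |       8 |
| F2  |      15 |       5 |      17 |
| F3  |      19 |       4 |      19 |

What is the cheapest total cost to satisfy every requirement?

Optimal allocation:
  F1–Joplin: 25 pallets
  F1–Vail: 65 pallets
  F2–Nampa: 75 pallets
  F2–Joplin: 10 pallets
  F3–Joplin: 15 pallets
Total cost = 1805.

1805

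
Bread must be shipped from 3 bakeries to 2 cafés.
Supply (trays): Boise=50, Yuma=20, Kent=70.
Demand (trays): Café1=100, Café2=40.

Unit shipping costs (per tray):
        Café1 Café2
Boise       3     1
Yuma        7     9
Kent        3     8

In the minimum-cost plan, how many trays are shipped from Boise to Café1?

The minimum-cost plan:
  Boise–Café1: 10 × 3 = 30
  Boise–Café2: 40 × 1 = 40
  Yuma–Café1: 20 × 7 = 140
  Kent–Café1: 70 × 3 = 210
Total cost = 420.
So Boise→Café1 carries 10 trays.

10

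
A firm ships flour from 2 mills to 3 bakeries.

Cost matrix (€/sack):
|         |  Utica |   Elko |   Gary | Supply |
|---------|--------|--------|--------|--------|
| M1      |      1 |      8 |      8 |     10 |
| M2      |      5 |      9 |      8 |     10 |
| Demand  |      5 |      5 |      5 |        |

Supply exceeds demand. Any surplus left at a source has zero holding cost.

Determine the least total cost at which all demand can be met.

85

One minimum-cost allocation:
  M1–Utica: 5 sacks
  M1–Elko: 5 sacks
  M2–Gary: 5 sacks
Total cost = €85.
(Supply check: M1 ships 10; M2 ships 5.)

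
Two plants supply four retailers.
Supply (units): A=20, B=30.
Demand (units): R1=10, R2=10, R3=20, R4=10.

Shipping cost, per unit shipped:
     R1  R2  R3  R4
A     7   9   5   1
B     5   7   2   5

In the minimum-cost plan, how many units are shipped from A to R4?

10

The minimum-cost plan:
  A to R1: 10 units
  A to R4: 10 units
  B to R2: 10 units
  B to R3: 20 units
Total cost = 190.
So A→R4 carries 10 units.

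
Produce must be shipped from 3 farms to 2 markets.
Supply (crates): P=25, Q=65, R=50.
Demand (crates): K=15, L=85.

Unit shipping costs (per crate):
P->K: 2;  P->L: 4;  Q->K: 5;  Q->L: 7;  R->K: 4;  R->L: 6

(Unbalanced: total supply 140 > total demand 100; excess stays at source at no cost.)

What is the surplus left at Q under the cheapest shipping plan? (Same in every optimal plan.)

40

An optimal plan:
  P to L: 25 × 4 = 100
  Q to K: 15 × 5 = 75
  Q to L: 10 × 7 = 70
  R to L: 50 × 6 = 300
Total cost = 545.
Q ships 25 of its 65, leaving 40.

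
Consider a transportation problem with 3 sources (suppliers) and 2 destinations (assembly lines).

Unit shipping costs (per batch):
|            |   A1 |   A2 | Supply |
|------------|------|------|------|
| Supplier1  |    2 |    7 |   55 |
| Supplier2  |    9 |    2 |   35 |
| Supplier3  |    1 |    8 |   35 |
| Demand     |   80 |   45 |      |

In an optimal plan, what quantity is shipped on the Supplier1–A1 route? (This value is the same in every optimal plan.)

45

Optimal shipments:
  Supplier1->A1: 45 × 2 = 90
  Supplier1->A2: 10 × 7 = 70
  Supplier2->A2: 35 × 2 = 70
  Supplier3->A1: 35 × 1 = 35
Total cost = 265.
So Supplier1→A1 carries 45 batches.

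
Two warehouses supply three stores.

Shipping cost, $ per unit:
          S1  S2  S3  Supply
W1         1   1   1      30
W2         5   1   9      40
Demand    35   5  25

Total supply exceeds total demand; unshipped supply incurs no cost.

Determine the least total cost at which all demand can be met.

185

An optimal shipping plan:
  W1->S1: 5 × $1 = $5
  W1->S3: 25 × $1 = $25
  W2->S1: 30 × $5 = $150
  W2->S2: 5 × $1 = $5
Total = 5 + 25 + 150 + 5 = $185.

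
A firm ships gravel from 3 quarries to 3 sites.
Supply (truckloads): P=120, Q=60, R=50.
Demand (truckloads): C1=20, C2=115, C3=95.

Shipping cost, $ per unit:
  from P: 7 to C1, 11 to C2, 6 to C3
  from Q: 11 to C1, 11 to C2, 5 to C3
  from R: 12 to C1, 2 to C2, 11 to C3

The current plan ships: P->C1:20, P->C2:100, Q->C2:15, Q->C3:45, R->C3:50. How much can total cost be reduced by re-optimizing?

Current plan cost = 20·7 + 100·11 + 15·11 + 45·5 + 50·11 = $2180.
Optimal plan:
  P->C1: 20 × $7 = $140
  P->C2: 65 × $11 = $715
  P->C3: 35 × $6 = $210
  Q->C3: 60 × $5 = $300
  R->C2: 50 × $2 = $100
Optimal cost = $1465.
Saving = 2180 − 1465 = $715.

715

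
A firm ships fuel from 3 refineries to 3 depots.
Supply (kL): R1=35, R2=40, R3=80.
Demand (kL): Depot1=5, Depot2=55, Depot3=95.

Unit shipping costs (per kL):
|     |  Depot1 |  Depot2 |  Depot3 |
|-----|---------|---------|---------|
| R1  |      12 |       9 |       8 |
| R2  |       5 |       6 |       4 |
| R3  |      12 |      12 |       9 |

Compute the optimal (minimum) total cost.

1240

Optimal allocation:
  R1->Depot2: 35 × 9 = 315
  R2->Depot1: 5 × 5 = 25
  R2->Depot2: 20 × 6 = 120
  R2->Depot3: 15 × 4 = 60
  R3->Depot3: 80 × 9 = 720
Total = 315 + 25 + 120 + 60 + 720 = 1240.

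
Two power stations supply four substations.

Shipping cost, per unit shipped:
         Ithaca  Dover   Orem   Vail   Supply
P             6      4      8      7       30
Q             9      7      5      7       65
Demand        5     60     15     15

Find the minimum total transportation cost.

Optimal allocation:
  P to Dover: 30 × 4 = 120
  Q to Ithaca: 5 × 9 = 45
  Q to Dover: 30 × 7 = 210
  Q to Orem: 15 × 5 = 75
  Q to Vail: 15 × 7 = 105
Total = 120 + 45 + 210 + 75 + 105 = 555.
(Supply check: P ships 30; Q ships 65.)

555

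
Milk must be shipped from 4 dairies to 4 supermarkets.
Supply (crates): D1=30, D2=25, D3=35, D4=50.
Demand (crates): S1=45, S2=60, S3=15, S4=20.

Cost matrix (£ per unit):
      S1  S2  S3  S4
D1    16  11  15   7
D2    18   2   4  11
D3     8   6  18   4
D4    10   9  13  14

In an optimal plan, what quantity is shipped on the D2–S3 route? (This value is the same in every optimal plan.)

15

The minimum-cost plan:
  D1->S2: 10 × £11 = £110
  D1->S4: 20 × £7 = £140
  D2->S2: 10 × £2 = £20
  D2->S3: 15 × £4 = £60
  D3->S2: 35 × £6 = £210
  D4->S1: 45 × £10 = £450
  D4->S2: 5 × £9 = £45
Total cost = £1035.
So D2→S3 carries 15 crates.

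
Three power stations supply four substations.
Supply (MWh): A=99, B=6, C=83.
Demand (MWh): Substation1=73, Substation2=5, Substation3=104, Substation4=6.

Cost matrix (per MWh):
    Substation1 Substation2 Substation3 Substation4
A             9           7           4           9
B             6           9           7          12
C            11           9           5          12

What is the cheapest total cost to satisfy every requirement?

1227

One minimum-cost allocation:
  A to Substation1: 67 × 9 = 603
  A to Substation2: 5 × 7 = 35
  A to Substation3: 21 × 4 = 84
  A to Substation4: 6 × 9 = 54
  B to Substation1: 6 × 6 = 36
  C to Substation3: 83 × 5 = 415
Total = 603 + 35 + 84 + 54 + 36 + 415 = 1227.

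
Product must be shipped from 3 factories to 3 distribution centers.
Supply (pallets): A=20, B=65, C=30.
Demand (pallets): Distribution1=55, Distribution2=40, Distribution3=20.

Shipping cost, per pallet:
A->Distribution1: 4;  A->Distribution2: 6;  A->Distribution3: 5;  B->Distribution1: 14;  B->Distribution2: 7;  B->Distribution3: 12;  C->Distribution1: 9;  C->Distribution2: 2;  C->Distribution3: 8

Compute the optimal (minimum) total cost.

One minimum-cost allocation:
  A–Distribution1: 20 × 4 = 80
  B–Distribution1: 35 × 14 = 490
  B–Distribution2: 10 × 7 = 70
  B–Distribution3: 20 × 12 = 240
  C–Distribution2: 30 × 2 = 60
Total = 80 + 490 + 70 + 240 + 60 = 940.
(Supply check: A ships 20; B ships 65; C ships 30.)

940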